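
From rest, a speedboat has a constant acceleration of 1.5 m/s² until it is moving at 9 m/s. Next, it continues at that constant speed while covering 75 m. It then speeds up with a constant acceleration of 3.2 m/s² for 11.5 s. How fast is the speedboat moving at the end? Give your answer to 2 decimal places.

Phase 1 (accelerating): v₀ = 0 m/s, a = 1.5 m/s².
v = v₀ + at → t = (9 − 0) / 1.5 = 6.00 s
v² = v₀² + 2aΔx → Δx = (9² − 0²)/(2·1.5) = 27.0 m

Phase 2 (constant speed): v₀ = 9.00 m/s, a = 0 m/s².
Constant speed: t = d/v = 75/9.00 = 8.33 s

Phase 3 (accelerating): v₀ = 9.00 m/s, a = 3.2 m/s².
v = v₀ + at = 9.00 + (3.2)(11.5) = 45.8 m/s
Δx = v₀t + ½at² = 9.00·11.5 + 0.5·3.2·11.5² = 315 m
Final speed = 45.8 m/s

45.80 m/s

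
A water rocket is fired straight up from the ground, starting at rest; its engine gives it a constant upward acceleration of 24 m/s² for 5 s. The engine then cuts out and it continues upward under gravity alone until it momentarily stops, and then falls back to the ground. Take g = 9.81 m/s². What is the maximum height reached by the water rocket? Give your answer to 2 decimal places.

Phase 1 (powered ascent): v₀ = 0 m/s, a = 24 m/s².
v = v₀ + at = 0 + (24)(5) = 120 m/s
Δx = v₀t + ½at² = 0·5 + 0.5·24·5² = 300 m

Phase 2 (coasting upward): v₀ = 120 m/s, a = -9.81 m/s².
v = v₀ + at → t = (0 − 120) / -9.81 = 12.2 s
v² = v₀² + 2aΔx → Δx = (0² − 120²)/(2·-9.81) = 734 m
Maximum height = 300 + 734 = 1030 m

1033.94 m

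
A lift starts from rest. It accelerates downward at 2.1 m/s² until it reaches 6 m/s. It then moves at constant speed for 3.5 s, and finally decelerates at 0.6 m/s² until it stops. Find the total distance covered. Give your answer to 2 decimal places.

Phase 1 (accelerating): v₀ = 0 m/s, a = 2.1 m/s².
v = v₀ + at → t = (6 − 0) / 2.1 = 2.86 s
v² = v₀² + 2aΔx → Δx = (6² − 0²)/(2·2.1) = 8.57 m

Phase 2 (constant speed): v₀ = 6.00 m/s, a = 0 m/s².
v = v₀ + at = 6.00 + (0)(3.5) = 6.00 m/s
Δx = v₀t + ½at² = 6.00·3.5 + 0.5·0·3.5² = 21.0 m

Phase 3 (decelerating): v₀ = 6.00 m/s, a = -0.6 m/s².
v = v₀ + at → t = (0 − 6.00) / -0.6 = 10.0 s
v² = v₀² + 2aΔx → Δx = (0² − 6.00²)/(2·-0.6) = 30.0 m
Total distance = 8.57 + 21.0 + 30.0 = 59.6 m

59.57 m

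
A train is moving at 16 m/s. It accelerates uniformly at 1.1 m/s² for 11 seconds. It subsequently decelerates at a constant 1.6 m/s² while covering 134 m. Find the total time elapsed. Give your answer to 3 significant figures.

Phase 1 (accelerating): v₀ = 16.0 m/s, a = 1.1 m/s².
v = v₀ + at = 16.0 + (1.1)(11) = 28.1 m/s
Δx = v₀t + ½at² = 16.0·11 + 0.5·1.1·11² = 243 m

Phase 2 (decelerating): v₀ = 28.1 m/s, a = -1.6 m/s².
v² = v₀² + 2aΔx = 28.1² + 2·-1.6·134 = 361 → v = 19.0 m/s
t = (v − v₀)/a = (19.0 − 28.1)/-1.6 = 5.69 s
Total time = 11.0 + 5.69 = 16.7 s

16.7 s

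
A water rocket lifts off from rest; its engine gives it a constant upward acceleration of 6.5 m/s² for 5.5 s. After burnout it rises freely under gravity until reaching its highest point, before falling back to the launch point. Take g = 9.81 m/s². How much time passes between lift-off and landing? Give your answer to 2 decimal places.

14.92 s

Phase 1 (powered ascent): v₀ = 0 m/s, a = 6.5 m/s².
v = v₀ + at = 0 + (6.5)(5.5) = 35.8 m/s
Δx = v₀t + ½at² = 0·5.5 + 0.5·6.5·5.5² = 98.3 m

Phase 2 (coasting upward): v₀ = 35.8 m/s, a = -9.81 m/s².
v = v₀ + at → t = (0 − 35.8) / -9.81 = 3.64 s
v² = v₀² + 2aΔx → Δx = (0² − 35.8²)/(2·-9.81) = 65.1 m

Phase 3 (free fall): v₀ = 0 m/s, a = -9.81 m/s².
Falls 163 m from rest: t = √(2·163/9.81) = 5.77 s; v = g·t = 56.6 m/s.
Total time = 5.50 + 3.64 + 5.77 = 14.9 s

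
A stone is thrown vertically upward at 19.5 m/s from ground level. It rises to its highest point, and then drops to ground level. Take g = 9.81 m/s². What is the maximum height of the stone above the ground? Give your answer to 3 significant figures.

19.4 m

Phase 1 (rising): v₀ = 19.5 m/s, a = -9.81 m/s².
v = v₀ + at → t = (0 − 19.5) / -9.81 = 1.99 s
v² = v₀² + 2aΔx → Δx = (0² − 19.5²)/(2·-9.81) = 19.4 m
Maximum height = 19.4 m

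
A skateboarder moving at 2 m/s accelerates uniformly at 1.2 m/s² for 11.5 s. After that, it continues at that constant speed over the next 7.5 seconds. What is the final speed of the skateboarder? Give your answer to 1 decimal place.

15.8 m/s

Phase 1 (accelerating): v₀ = 2.00 m/s, a = 1.2 m/s².
v = v₀ + at = 2.00 + (1.2)(11.5) = 15.8 m/s
Δx = v₀t + ½at² = 2.00·11.5 + 0.5·1.2·11.5² = 102 m

Phase 2 (constant speed): v₀ = 15.8 m/s, a = 0 m/s².
v = v₀ + at = 15.8 + (0)(7.5) = 15.8 m/s
Δx = v₀t + ½at² = 15.8·7.5 + 0.5·0·7.5² = 118 m
Final speed = 15.8 m/s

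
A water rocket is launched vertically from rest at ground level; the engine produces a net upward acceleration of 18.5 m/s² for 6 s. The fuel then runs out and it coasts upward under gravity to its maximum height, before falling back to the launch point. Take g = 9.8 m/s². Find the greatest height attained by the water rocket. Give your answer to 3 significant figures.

Phase 1 (powered ascent): v₀ = 0 m/s, a = 18.5 m/s².
v = v₀ + at = 0 + (18.5)(6) = 111 m/s
Δx = v₀t + ½at² = 0·6 + 0.5·18.5·6² = 333 m

Phase 2 (coasting upward): v₀ = 111 m/s, a = -9.8 m/s².
v = v₀ + at → t = (0 − 111) / -9.8 = 11.3 s
v² = v₀² + 2aΔx → Δx = (0² − 111²)/(2·-9.8) = 629 m
Maximum height = 333 + 629 = 962 m

962 m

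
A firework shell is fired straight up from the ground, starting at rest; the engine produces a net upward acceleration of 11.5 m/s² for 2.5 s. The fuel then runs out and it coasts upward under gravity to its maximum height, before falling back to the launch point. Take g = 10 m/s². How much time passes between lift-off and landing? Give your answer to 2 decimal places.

9.31 s

Phase 1 (powered ascent): v₀ = 0 m/s, a = 11.5 m/s².
v = v₀ + at = 0 + (11.5)(2.5) = 28.8 m/s
Δx = v₀t + ½at² = 0·2.5 + 0.5·11.5·2.5² = 35.9 m

Phase 2 (coasting upward): v₀ = 28.8 m/s, a = -10 m/s².
v = v₀ + at → t = (0 − 28.8) / -10 = 2.88 s
v² = v₀² + 2aΔx → Δx = (0² − 28.8²)/(2·-10) = 41.3 m

Phase 3 (free fall): v₀ = 0 m/s, a = -10 m/s².
Falls 77.3 m from rest: t = √(2·77.3/10) = 3.93 s; v = g·t = 39.3 m/s.
Total time = 2.50 + 2.88 + 3.93 = 9.31 s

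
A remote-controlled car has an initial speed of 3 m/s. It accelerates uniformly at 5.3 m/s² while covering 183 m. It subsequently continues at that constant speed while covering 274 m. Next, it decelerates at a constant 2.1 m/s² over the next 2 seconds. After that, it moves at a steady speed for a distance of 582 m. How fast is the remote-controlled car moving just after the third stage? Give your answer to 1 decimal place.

Phase 1 (accelerating): v₀ = 3.00 m/s, a = 5.3 m/s².
v² = v₀² + 2aΔx = 3.00² + 2·5.3·183 = 1950 → v = 44.1 m/s
t = (v − v₀)/a = (44.1 − 3.00)/5.3 = 7.76 s

Phase 2 (constant speed): v₀ = 44.1 m/s, a = 0 m/s².
Constant speed: t = d/v = 274/44.1 = 6.21 s

Phase 3 (decelerating): v₀ = 44.1 m/s, a = -2.1 m/s².
v = v₀ + at = 44.1 + (-2.1)(2) = 39.9 m/s
Δx = v₀t + ½at² = 44.1·2 + 0.5·-2.1·2² = 84.1 m
Speed at end of phase 3 = 39.9 m/s

39.9 m/s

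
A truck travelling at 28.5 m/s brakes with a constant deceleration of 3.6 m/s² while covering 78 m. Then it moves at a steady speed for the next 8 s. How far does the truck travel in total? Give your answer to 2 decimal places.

Phase 1 (decelerating): v₀ = 28.5 m/s, a = -3.6 m/s².
v² = v₀² + 2aΔx = 28.5² + 2·-3.6·78 = 251 → v = 15.8 m/s
t = (v − v₀)/a = (15.8 − 28.5)/-3.6 = 3.52 s

Phase 2 (constant speed): v₀ = 15.8 m/s, a = 0 m/s².
v = v₀ + at = 15.8 + (0)(8) = 15.8 m/s
Δx = v₀t + ½at² = 15.8·8 + 0.5·0·8² = 127 m
Total distance = 78.0 + 127 = 205 m

204.66 m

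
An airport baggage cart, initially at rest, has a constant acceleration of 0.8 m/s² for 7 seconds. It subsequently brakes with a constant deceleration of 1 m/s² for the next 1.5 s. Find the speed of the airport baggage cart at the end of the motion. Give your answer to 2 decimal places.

Phase 1 (accelerating): v₀ = 0 m/s, a = 0.8 m/s².
v = v₀ + at = 0 + (0.8)(7) = 5.60 m/s
Δx = v₀t + ½at² = 0·7 + 0.5·0.8·7² = 19.6 m

Phase 2 (decelerating): v₀ = 5.60 m/s, a = -1 m/s².
v = v₀ + at = 5.60 + (-1)(1.5) = 4.10 m/s
Δx = v₀t + ½at² = 5.60·1.5 + 0.5·-1·1.5² = 7.28 m
Final speed = 4.10 m/s

4.10 m/s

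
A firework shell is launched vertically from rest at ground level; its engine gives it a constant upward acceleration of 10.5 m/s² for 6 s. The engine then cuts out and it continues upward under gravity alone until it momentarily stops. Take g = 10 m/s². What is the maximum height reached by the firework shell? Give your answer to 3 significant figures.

387 m

Phase 1 (powered ascent): v₀ = 0 m/s, a = 10.5 m/s².
v = v₀ + at = 0 + (10.5)(6) = 63.0 m/s
Δx = v₀t + ½at² = 0·6 + 0.5·10.5·6² = 189 m

Phase 2 (coasting upward): v₀ = 63.0 m/s, a = -10 m/s².
v = v₀ + at → t = (0 − 63.0) / -10 = 6.30 s
v² = v₀² + 2aΔx → Δx = (0² − 63.0²)/(2·-10) = 198 m
Maximum height = 189 + 198 = 387 m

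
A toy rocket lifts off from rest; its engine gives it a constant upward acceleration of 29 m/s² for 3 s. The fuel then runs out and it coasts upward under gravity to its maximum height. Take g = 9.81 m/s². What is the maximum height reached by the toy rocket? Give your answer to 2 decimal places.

516.28 m

Phase 1 (powered ascent): v₀ = 0 m/s, a = 29 m/s².
v = v₀ + at = 0 + (29)(3) = 87.0 m/s
Δx = v₀t + ½at² = 0·3 + 0.5·29·3² = 130 m

Phase 2 (coasting upward): v₀ = 87.0 m/s, a = -9.81 m/s².
v = v₀ + at → t = (0 − 87.0) / -9.81 = 8.87 s
v² = v₀² + 2aΔx → Δx = (0² − 87.0²)/(2·-9.81) = 386 m
Maximum height = 130 + 386 = 516 m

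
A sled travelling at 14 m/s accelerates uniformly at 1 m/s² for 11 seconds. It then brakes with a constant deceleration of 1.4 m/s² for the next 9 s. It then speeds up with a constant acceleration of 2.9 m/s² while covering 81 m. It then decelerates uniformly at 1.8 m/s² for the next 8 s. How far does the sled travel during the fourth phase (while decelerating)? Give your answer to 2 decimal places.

Phase 1 (accelerating): v₀ = 14.0 m/s, a = 1 m/s².
v = v₀ + at = 14.0 + (1)(11) = 25.0 m/s
Δx = v₀t + ½at² = 14.0·11 + 0.5·1·11² = 214 m

Phase 2 (decelerating): v₀ = 25.0 m/s, a = -1.4 m/s².
v = v₀ + at = 25.0 + (-1.4)(9) = 12.4 m/s
Δx = v₀t + ½at² = 25.0·9 + 0.5·-1.4·9² = 168 m

Phase 3 (accelerating): v₀ = 12.4 m/s, a = 2.9 m/s².
v² = v₀² + 2aΔx = 12.4² + 2·2.9·81 = 624 → v = 25.0 m/s
t = (v − v₀)/a = (25.0 − 12.4)/2.9 = 4.33 s

Phase 4 (decelerating): v₀ = 25.0 m/s, a = -1.8 m/s².
v = v₀ + at = 25.0 + (-1.8)(8) = 10.6 m/s
Δx = v₀t + ½at² = 25.0·8 + 0.5·-1.8·8² = 142 m
Distance in phase 4 = 142 m

142.17 m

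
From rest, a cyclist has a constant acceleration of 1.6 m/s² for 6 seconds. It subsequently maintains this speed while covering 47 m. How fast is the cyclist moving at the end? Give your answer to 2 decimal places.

Phase 1 (accelerating): v₀ = 0 m/s, a = 1.6 m/s².
v = v₀ + at = 0 + (1.6)(6) = 9.60 m/s
Δx = v₀t + ½at² = 0·6 + 0.5·1.6·6² = 28.8 m

Phase 2 (constant speed): v₀ = 9.60 m/s, a = 0 m/s².
Constant speed: t = d/v = 47/9.60 = 4.90 s
Final speed = 9.60 m/s

9.60 m/s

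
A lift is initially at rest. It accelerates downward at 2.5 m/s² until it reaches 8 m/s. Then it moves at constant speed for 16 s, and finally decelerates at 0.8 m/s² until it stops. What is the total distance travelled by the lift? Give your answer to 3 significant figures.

Phase 1 (accelerating): v₀ = 0 m/s, a = 2.5 m/s².
v = v₀ + at → t = (8 − 0) / 2.5 = 3.20 s
v² = v₀² + 2aΔx → Δx = (8² − 0²)/(2·2.5) = 12.8 m

Phase 2 (constant speed): v₀ = 8.00 m/s, a = 0 m/s².
v = v₀ + at = 8.00 + (0)(16) = 8.00 m/s
Δx = v₀t + ½at² = 8.00·16 + 0.5·0·16² = 128 m

Phase 3 (decelerating): v₀ = 8.00 m/s, a = -0.8 m/s².
v = v₀ + at → t = (0 − 8.00) / -0.8 = 10.0 s
v² = v₀² + 2aΔx → Δx = (0² − 8.00²)/(2·-0.8) = 40.0 m
Total distance = 12.8 + 128 + 40.0 = 181 m

181 m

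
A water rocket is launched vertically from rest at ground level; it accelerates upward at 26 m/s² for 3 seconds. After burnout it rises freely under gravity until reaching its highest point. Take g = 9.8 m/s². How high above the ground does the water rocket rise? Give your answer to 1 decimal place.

Phase 1 (powered ascent): v₀ = 0 m/s, a = 26 m/s².
v = v₀ + at = 0 + (26)(3) = 78.0 m/s
Δx = v₀t + ½at² = 0·3 + 0.5·26·3² = 117 m

Phase 2 (coasting upward): v₀ = 78.0 m/s, a = -9.8 m/s².
v = v₀ + at → t = (0 − 78.0) / -9.8 = 7.96 s
v² = v₀² + 2aΔx → Δx = (0² − 78.0²)/(2·-9.8) = 310 m
Maximum height = 117 + 310 = 427 m

427.4 m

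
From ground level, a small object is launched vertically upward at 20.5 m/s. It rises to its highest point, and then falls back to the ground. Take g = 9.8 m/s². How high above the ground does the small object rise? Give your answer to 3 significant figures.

Phase 1 (rising): v₀ = 20.5 m/s, a = -9.8 m/s².
v = v₀ + at → t = (0 − 20.5) / -9.8 = 2.09 s
v² = v₀² + 2aΔx → Δx = (0² − 20.5²)/(2·-9.8) = 21.4 m
Maximum height = 21.4 m

21.4 m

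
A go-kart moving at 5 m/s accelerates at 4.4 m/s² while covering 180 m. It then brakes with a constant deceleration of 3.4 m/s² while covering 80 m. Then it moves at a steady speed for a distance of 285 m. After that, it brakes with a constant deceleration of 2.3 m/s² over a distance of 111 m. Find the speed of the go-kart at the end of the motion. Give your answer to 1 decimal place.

23.5 m/s

Phase 1 (accelerating): v₀ = 5.00 m/s, a = 4.4 m/s².
v² = v₀² + 2aΔx = 5.00² + 2·4.4·180 = 1610 → v = 40.1 m/s
t = (v − v₀)/a = (40.1 − 5.00)/4.4 = 7.98 s

Phase 2 (decelerating): v₀ = 40.1 m/s, a = -3.4 m/s².
v² = v₀² + 2aΔx = 40.1² + 2·-3.4·80 = 1070 → v = 32.6 m/s
t = (v − v₀)/a = (32.6 − 40.1)/-3.4 = 2.20 s

Phase 3 (constant speed): v₀ = 32.6 m/s, a = 0 m/s².
Constant speed: t = d/v = 285/32.6 = 8.73 s

Phase 4 (decelerating): v₀ = 32.6 m/s, a = -2.3 m/s².
v² = v₀² + 2aΔx = 32.6² + 2·-2.3·111 = 554 → v = 23.5 m/s
t = (v − v₀)/a = (23.5 − 32.6)/-2.3 = 3.95 s
Final speed = 23.5 m/s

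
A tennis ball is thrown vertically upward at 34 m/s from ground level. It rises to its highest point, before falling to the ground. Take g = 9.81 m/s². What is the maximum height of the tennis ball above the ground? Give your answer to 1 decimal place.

58.9 m

Phase 1 (rising): v₀ = 34.0 m/s, a = -9.81 m/s².
v = v₀ + at → t = (0 − 34.0) / -9.81 = 3.47 s
v² = v₀² + 2aΔx → Δx = (0² − 34.0²)/(2·-9.81) = 58.9 m
Maximum height = 58.9 m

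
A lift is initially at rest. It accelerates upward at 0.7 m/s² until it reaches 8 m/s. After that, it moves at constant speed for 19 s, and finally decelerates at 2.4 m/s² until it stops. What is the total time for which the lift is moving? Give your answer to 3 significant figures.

Phase 1 (accelerating): v₀ = 0 m/s, a = 0.7 m/s².
v = v₀ + at → t = (8 − 0) / 0.7 = 11.4 s
v² = v₀² + 2aΔx → Δx = (8² − 0²)/(2·0.7) = 45.7 m

Phase 2 (constant speed): v₀ = 8.00 m/s, a = 0 m/s².
v = v₀ + at = 8.00 + (0)(19) = 8.00 m/s
Δx = v₀t + ½at² = 8.00·19 + 0.5·0·19² = 152 m

Phase 3 (decelerating): v₀ = 8.00 m/s, a = -2.4 m/s².
v = v₀ + at → t = (0 − 8.00) / -2.4 = 3.33 s
v² = v₀² + 2aΔx → Δx = (0² − 8.00²)/(2·-2.4) = 13.3 m
Total time = 11.4 + 19.0 + 3.33 = 33.8 s

33.8 s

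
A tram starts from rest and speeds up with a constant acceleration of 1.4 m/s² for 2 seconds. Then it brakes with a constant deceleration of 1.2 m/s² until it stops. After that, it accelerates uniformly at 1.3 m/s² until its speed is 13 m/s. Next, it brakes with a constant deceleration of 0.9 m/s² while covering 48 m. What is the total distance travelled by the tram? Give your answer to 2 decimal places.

Phase 1 (accelerating): v₀ = 0 m/s, a = 1.4 m/s².
v = v₀ + at = 0 + (1.4)(2) = 2.80 m/s
Δx = v₀t + ½at² = 0·2 + 0.5·1.4·2² = 2.80 m

Phase 2 (decelerating): v₀ = 2.80 m/s, a = -1.2 m/s².
v = v₀ + at → t = (0 − 2.80) / -1.2 = 2.33 s
v² = v₀² + 2aΔx → Δx = (0² − 2.80²)/(2·-1.2) = 3.27 m

Phase 3 (accelerating): v₀ = 0 m/s, a = 1.3 m/s².
v = v₀ + at → t = (13 − 0) / 1.3 = 10.0 s
v² = v₀² + 2aΔx → Δx = (13² − 0²)/(2·1.3) = 65.0 m

Phase 4 (decelerating): v₀ = 13.0 m/s, a = -0.9 m/s².
v² = v₀² + 2aΔx = 13.0² + 2·-0.9·48 = 82.6 → v = 9.09 m/s
t = (v − v₀)/a = (9.09 − 13.0)/-0.9 = 4.35 s
Total distance = 2.80 + 3.27 + 65.0 + 48.0 = 119 m

119.07 m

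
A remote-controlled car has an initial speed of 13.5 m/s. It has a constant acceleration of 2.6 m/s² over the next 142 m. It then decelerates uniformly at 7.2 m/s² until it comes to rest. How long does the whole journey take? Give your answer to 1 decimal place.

Phase 1 (accelerating): v₀ = 13.5 m/s, a = 2.6 m/s².
v² = v₀² + 2aΔx = 13.5² + 2·2.6·142 = 921 → v = 30.3 m/s
t = (v − v₀)/a = (30.3 − 13.5)/2.6 = 6.48 s

Phase 2 (decelerating): v₀ = 30.3 m/s, a = -7.2 m/s².
v = v₀ + at → t = (0 − 30.3) / -7.2 = 4.21 s
v² = v₀² + 2aΔx → Δx = (0² − 30.3²)/(2·-7.2) = 63.9 m
Total time = 6.48 + 4.21 = 10.7 s

10.7 s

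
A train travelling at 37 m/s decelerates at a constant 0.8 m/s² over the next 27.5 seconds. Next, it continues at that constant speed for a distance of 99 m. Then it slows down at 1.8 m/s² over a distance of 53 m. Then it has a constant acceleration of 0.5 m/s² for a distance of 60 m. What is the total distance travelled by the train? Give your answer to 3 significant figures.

Phase 1 (decelerating): v₀ = 37.0 m/s, a = -0.8 m/s².
v = v₀ + at = 37.0 + (-0.8)(27.5) = 15.0 m/s
Δx = v₀t + ½at² = 37.0·27.5 + 0.5·-0.8·27.5² = 715 m

Phase 2 (constant speed): v₀ = 15.0 m/s, a = 0 m/s².
Constant speed: t = d/v = 99/15.0 = 6.60 s

Phase 3 (decelerating): v₀ = 15.0 m/s, a = -1.8 m/s².
v² = v₀² + 2aΔx = 15.0² + 2·-1.8·53 = 34.2 → v = 5.85 m/s
t = (v − v₀)/a = (5.85 − 15.0)/-1.8 = 5.08 s

Phase 4 (accelerating): v₀ = 5.85 m/s, a = 0.5 m/s².
v² = v₀² + 2aΔx = 5.85² + 2·0.5·60 = 94.2 → v = 9.71 m/s
t = (v − v₀)/a = (9.71 − 5.85)/0.5 = 7.72 s
Total distance = 715 + 99.0 + 53.0 + 60.0 = 927 m

927 m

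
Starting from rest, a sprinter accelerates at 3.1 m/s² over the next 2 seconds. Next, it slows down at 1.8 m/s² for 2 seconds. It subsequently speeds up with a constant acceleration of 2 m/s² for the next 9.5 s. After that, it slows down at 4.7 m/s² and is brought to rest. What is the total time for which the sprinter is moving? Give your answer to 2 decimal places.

18.10 s

Phase 1 (accelerating): v₀ = 0 m/s, a = 3.1 m/s².
v = v₀ + at = 0 + (3.1)(2) = 6.20 m/s
Δx = v₀t + ½at² = 0·2 + 0.5·3.1·2² = 6.20 m

Phase 2 (decelerating): v₀ = 6.20 m/s, a = -1.8 m/s².
v = v₀ + at = 6.20 + (-1.8)(2) = 2.60 m/s
Δx = v₀t + ½at² = 6.20·2 + 0.5·-1.8·2² = 8.80 m

Phase 3 (accelerating): v₀ = 2.60 m/s, a = 2 m/s².
v = v₀ + at = 2.60 + (2)(9.5) = 21.6 m/s
Δx = v₀t + ½at² = 2.60·9.5 + 0.5·2·9.5² = 115 m

Phase 4 (decelerating): v₀ = 21.6 m/s, a = -4.7 m/s².
v = v₀ + at → t = (0 − 21.6) / -4.7 = 4.60 s
v² = v₀² + 2aΔx → Δx = (0² − 21.6²)/(2·-4.7) = 49.6 m
Total time = 2.00 + 2.00 + 9.50 + 4.60 = 18.1 s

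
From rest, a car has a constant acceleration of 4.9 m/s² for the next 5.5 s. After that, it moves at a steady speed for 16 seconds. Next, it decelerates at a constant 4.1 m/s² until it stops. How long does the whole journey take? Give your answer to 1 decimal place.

Phase 1 (accelerating): v₀ = 0 m/s, a = 4.9 m/s².
v = v₀ + at = 0 + (4.9)(5.5) = 27.0 m/s
Δx = v₀t + ½at² = 0·5.5 + 0.5·4.9·5.5² = 74.1 m

Phase 2 (constant speed): v₀ = 27.0 m/s, a = 0 m/s².
v = v₀ + at = 27.0 + (0)(16) = 27.0 m/s
Δx = v₀t + ½at² = 27.0·16 + 0.5·0·16² = 431 m

Phase 3 (decelerating): v₀ = 27.0 m/s, a = -4.1 m/s².
v = v₀ + at → t = (0 − 27.0) / -4.1 = 6.57 s
v² = v₀² + 2aΔx → Δx = (0² − 27.0²)/(2·-4.1) = 88.6 m
Total time = 5.50 + 16.0 + 6.57 = 28.1 s

28.1 s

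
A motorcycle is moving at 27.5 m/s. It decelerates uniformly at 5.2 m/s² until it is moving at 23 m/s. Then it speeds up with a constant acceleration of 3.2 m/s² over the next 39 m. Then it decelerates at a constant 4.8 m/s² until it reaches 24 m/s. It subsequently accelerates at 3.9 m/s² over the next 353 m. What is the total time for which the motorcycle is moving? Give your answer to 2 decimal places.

Phase 1 (decelerating): v₀ = 27.5 m/s, a = -5.2 m/s².
v = v₀ + at → t = (23 − 27.5) / -5.2 = 0.865 s
v² = v₀² + 2aΔx → Δx = (23² − 27.5²)/(2·-5.2) = 21.9 m

Phase 2 (accelerating): v₀ = 23.0 m/s, a = 3.2 m/s².
v² = v₀² + 2aΔx = 23.0² + 2·3.2·39 = 779 → v = 27.9 m/s
t = (v − v₀)/a = (27.9 − 23.0)/3.2 = 1.53 s

Phase 3 (decelerating): v₀ = 27.9 m/s, a = -4.8 m/s².
v = v₀ + at → t = (24 − 27.9) / -4.8 = 0.813 s
v² = v₀² + 2aΔx → Δx = (24² − 27.9²)/(2·-4.8) = 21.1 m

Phase 4 (accelerating): v₀ = 24.0 m/s, a = 3.9 m/s².
v² = v₀² + 2aΔx = 24.0² + 2·3.9·353 = 3330 → v = 57.7 m/s
t = (v − v₀)/a = (57.7 − 24.0)/3.9 = 8.64 s
Total time = 0.865 + 1.53 + 0.813 + 8.64 = 11.9 s

11.85 s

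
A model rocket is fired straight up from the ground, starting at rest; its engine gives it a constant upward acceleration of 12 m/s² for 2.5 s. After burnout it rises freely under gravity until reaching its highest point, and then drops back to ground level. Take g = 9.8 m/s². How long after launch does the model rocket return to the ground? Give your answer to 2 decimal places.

9.69 s

Phase 1 (powered ascent): v₀ = 0 m/s, a = 12 m/s².
v = v₀ + at = 0 + (12)(2.5) = 30.0 m/s
Δx = v₀t + ½at² = 0·2.5 + 0.5·12·2.5² = 37.5 m

Phase 2 (coasting upward): v₀ = 30.0 m/s, a = -9.8 m/s².
v = v₀ + at → t = (0 − 30.0) / -9.8 = 3.06 s
v² = v₀² + 2aΔx → Δx = (0² − 30.0²)/(2·-9.8) = 45.9 m

Phase 3 (free fall): v₀ = 0 m/s, a = -9.8 m/s².
Falls 83.4 m from rest: t = √(2·83.4/9.8) = 4.13 s; v = g·t = 40.4 m/s.
Total time = 2.50 + 3.06 + 4.13 = 9.69 s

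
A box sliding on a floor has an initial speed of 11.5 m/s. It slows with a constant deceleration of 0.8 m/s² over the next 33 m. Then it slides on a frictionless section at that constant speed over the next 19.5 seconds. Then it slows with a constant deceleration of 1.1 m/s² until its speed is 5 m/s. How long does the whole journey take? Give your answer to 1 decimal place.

26.3 s

Phase 1 (decelerating): v₀ = 11.5 m/s, a = -0.8 m/s².
v² = v₀² + 2aΔx = 11.5² + 2·-0.8·33 = 79.4 → v = 8.91 m/s
t = (v − v₀)/a = (8.91 − 11.5)/-0.8 = 3.23 s

Phase 2 (constant speed): v₀ = 8.91 m/s, a = 0 m/s².
v = v₀ + at = 8.91 + (0)(19.5) = 8.91 m/s
Δx = v₀t + ½at² = 8.91·19.5 + 0.5·0·19.5² = 174 m

Phase 3 (decelerating): v₀ = 8.91 m/s, a = -1.1 m/s².
v = v₀ + at → t = (5 − 8.91) / -1.1 = 3.56 s
v² = v₀² + 2aΔx → Δx = (5² − 8.91²)/(2·-1.1) = 24.8 m
Total time = 3.23 + 19.5 + 3.56 = 26.3 s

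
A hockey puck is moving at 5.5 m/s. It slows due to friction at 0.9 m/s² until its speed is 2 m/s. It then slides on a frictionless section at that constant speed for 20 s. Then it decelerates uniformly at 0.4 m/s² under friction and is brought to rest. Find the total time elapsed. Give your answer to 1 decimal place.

28.9 s

Phase 1 (decelerating): v₀ = 5.50 m/s, a = -0.9 m/s².
v = v₀ + at → t = (2 − 5.50) / -0.9 = 3.89 s
v² = v₀² + 2aΔx → Δx = (2² − 5.50²)/(2·-0.9) = 14.6 m

Phase 2 (constant speed): v₀ = 2.00 m/s, a = 0 m/s².
v = v₀ + at = 2.00 + (0)(20) = 2.00 m/s
Δx = v₀t + ½at² = 2.00·20 + 0.5·0·20² = 40.0 m

Phase 3 (decelerating): v₀ = 2.00 m/s, a = -0.4 m/s².
v = v₀ + at → t = (0 − 2.00) / -0.4 = 5.00 s
v² = v₀² + 2aΔx → Δx = (0² − 2.00²)/(2·-0.4) = 5.00 m
Total time = 3.89 + 20.0 + 5.00 = 28.9 s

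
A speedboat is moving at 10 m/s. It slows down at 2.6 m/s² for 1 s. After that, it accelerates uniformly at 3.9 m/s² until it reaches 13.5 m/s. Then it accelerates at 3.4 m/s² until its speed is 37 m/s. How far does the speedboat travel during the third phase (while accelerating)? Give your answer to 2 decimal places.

Phase 1 (decelerating): v₀ = 10.0 m/s, a = -2.6 m/s².
v = v₀ + at = 10.0 + (-2.6)(1) = 7.40 m/s
Δx = v₀t + ½at² = 10.0·1 + 0.5·-2.6·1² = 8.70 m

Phase 2 (accelerating): v₀ = 7.40 m/s, a = 3.9 m/s².
v = v₀ + at → t = (13.5 − 7.40) / 3.9 = 1.56 s
v² = v₀² + 2aΔx → Δx = (13.5² − 7.40²)/(2·3.9) = 16.3 m

Phase 3 (accelerating): v₀ = 13.5 m/s, a = 3.4 m/s².
v = v₀ + at → t = (37 − 13.5) / 3.4 = 6.91 s
v² = v₀² + 2aΔx → Δx = (37² − 13.5²)/(2·3.4) = 175 m
Distance in phase 3 = 175 m

174.52 m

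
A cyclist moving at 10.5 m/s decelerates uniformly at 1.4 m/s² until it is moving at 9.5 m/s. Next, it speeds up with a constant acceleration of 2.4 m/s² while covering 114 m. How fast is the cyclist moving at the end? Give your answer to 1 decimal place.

25.2 m/s

Phase 1 (decelerating): v₀ = 10.5 m/s, a = -1.4 m/s².
v = v₀ + at → t = (9.5 − 10.5) / -1.4 = 0.714 s
v² = v₀² + 2aΔx → Δx = (9.5² − 10.5²)/(2·-1.4) = 7.14 m

Phase 2 (accelerating): v₀ = 9.50 m/s, a = 2.4 m/s².
v² = v₀² + 2aΔx = 9.50² + 2·2.4·114 = 637 → v = 25.2 m/s
t = (v − v₀)/a = (25.2 − 9.50)/2.4 = 6.56 s
Final speed = 25.2 m/s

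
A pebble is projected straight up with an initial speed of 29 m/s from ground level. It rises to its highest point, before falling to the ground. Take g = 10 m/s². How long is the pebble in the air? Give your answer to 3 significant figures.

Phase 1 (rising): v₀ = 29.0 m/s, a = -10 m/s².
v = v₀ + at → t = (0 − 29.0) / -10 = 2.90 s
v² = v₀² + 2aΔx → Δx = (0² − 29.0²)/(2·-10) = 42.0 m

Phase 2 (falling): v₀ = 0 m/s, a = -10 m/s².
Falls 42.0 m from rest: t = √(2·42.0/10) = 2.90 s; v = g·t = 29.0 m/s.
Total time = 2.90 + 2.90 = 5.80 s

5.80 s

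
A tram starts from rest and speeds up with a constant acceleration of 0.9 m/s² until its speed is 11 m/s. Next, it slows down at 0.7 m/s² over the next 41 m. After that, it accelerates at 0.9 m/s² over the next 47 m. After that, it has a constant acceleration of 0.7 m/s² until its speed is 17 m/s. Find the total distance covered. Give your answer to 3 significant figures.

256 m

Phase 1 (accelerating): v₀ = 0 m/s, a = 0.9 m/s².
v = v₀ + at → t = (11 − 0) / 0.9 = 12.2 s
v² = v₀² + 2aΔx → Δx = (11² − 0²)/(2·0.9) = 67.2 m

Phase 2 (decelerating): v₀ = 11.0 m/s, a = -0.7 m/s².
v² = v₀² + 2aΔx = 11.0² + 2·-0.7·41 = 63.6 → v = 7.97 m/s
t = (v − v₀)/a = (7.97 − 11.0)/-0.7 = 4.32 s

Phase 3 (accelerating): v₀ = 7.97 m/s, a = 0.9 m/s².
v² = v₀² + 2aΔx = 7.97² + 2·0.9·47 = 148 → v = 12.2 m/s
t = (v − v₀)/a = (12.2 − 7.97)/0.9 = 4.67 s

Phase 4 (accelerating): v₀ = 12.2 m/s, a = 0.7 m/s².
v = v₀ + at → t = (17 − 12.2) / 0.7 = 6.89 s
v² = v₀² + 2aΔx → Δx = (17² − 12.2²)/(2·0.7) = 101 m
Total distance = 67.2 + 41.0 + 47.0 + 101 = 256 m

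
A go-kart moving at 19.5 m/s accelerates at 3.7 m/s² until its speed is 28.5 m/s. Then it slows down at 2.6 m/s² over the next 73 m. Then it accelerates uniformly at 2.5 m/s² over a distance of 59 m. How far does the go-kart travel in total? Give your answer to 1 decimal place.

190.4 m

Phase 1 (accelerating): v₀ = 19.5 m/s, a = 3.7 m/s².
v = v₀ + at → t = (28.5 − 19.5) / 3.7 = 2.43 s
v² = v₀² + 2aΔx → Δx = (28.5² − 19.5²)/(2·3.7) = 58.4 m

Phase 2 (decelerating): v₀ = 28.5 m/s, a = -2.6 m/s².
v² = v₀² + 2aΔx = 28.5² + 2·-2.6·73 = 433 → v = 20.8 m/s
t = (v − v₀)/a = (20.8 − 28.5)/-2.6 = 2.96 s

Phase 3 (accelerating): v₀ = 20.8 m/s, a = 2.5 m/s².
v² = v₀² + 2aΔx = 20.8² + 2·2.5·59 = 728 → v = 27.0 m/s
t = (v − v₀)/a = (27.0 − 20.8)/2.5 = 2.47 s
Total distance = 58.4 + 73.0 + 59.0 = 190 m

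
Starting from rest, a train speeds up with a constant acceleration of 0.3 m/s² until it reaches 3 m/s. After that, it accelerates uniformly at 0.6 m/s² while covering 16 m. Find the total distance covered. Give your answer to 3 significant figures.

31.0 m

Phase 1 (accelerating): v₀ = 0 m/s, a = 0.3 m/s².
v = v₀ + at → t = (3 − 0) / 0.3 = 10.0 s
v² = v₀² + 2aΔx → Δx = (3² − 0²)/(2·0.3) = 15.0 m

Phase 2 (accelerating): v₀ = 3.00 m/s, a = 0.6 m/s².
v² = v₀² + 2aΔx = 3.00² + 2·0.6·16 = 28.2 → v = 5.31 m/s
t = (v − v₀)/a = (5.31 − 3.00)/0.6 = 3.85 s
Total distance = 15.0 + 16.0 = 31.0 m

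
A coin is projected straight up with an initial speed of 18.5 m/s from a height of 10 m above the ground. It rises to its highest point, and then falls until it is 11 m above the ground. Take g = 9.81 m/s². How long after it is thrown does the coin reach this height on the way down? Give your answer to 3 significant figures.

Phase 1 (rising): v₀ = 18.5 m/s, a = -9.81 m/s².
v = v₀ + at → t = (0 − 18.5) / -9.81 = 1.89 s
v² = v₀² + 2aΔx → Δx = (0² − 18.5²)/(2·-9.81) = 17.4 m

Phase 2 (falling): v₀ = 0 m/s, a = -9.81 m/s².
Falls 16.4 m from rest: t = √(2·16.4/9.81) = 1.83 s; v = g·t = 18.0 m/s.
Total time = 1.89 + 1.83 = 3.72 s

3.72 s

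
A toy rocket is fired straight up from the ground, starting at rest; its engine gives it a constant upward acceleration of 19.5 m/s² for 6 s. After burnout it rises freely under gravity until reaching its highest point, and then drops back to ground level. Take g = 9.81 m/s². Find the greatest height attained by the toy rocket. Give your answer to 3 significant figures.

1050 m

Phase 1 (powered ascent): v₀ = 0 m/s, a = 19.5 m/s².
v = v₀ + at = 0 + (19.5)(6) = 117 m/s
Δx = v₀t + ½at² = 0·6 + 0.5·19.5·6² = 351 m

Phase 2 (coasting upward): v₀ = 117 m/s, a = -9.81 m/s².
v = v₀ + at → t = (0 − 117) / -9.81 = 11.9 s
v² = v₀² + 2aΔx → Δx = (0² − 117²)/(2·-9.81) = 698 m
Maximum height = 351 + 698 = 1050 m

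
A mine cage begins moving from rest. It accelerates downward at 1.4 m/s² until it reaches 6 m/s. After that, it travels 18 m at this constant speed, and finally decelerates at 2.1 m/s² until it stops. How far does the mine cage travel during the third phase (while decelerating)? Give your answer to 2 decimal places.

8.57 m

Phase 1 (accelerating): v₀ = 0 m/s, a = 1.4 m/s².
v = v₀ + at → t = (6 − 0) / 1.4 = 4.29 s
v² = v₀² + 2aΔx → Δx = (6² − 0²)/(2·1.4) = 12.9 m

Phase 2 (constant speed): v₀ = 6.00 m/s, a = 0 m/s².
Constant speed: t = d/v = 18/6.00 = 3.00 s

Phase 3 (decelerating): v₀ = 6.00 m/s, a = -2.1 m/s².
v = v₀ + at → t = (0 − 6.00) / -2.1 = 2.86 s
v² = v₀² + 2aΔx → Δx = (0² − 6.00²)/(2·-2.1) = 8.57 m
Distance in phase 3 = 8.57 m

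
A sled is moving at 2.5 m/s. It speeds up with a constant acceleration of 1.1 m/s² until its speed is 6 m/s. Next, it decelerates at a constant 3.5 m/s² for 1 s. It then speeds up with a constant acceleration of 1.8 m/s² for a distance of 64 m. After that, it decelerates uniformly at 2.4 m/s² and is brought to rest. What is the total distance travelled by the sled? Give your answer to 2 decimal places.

131.07 m

Phase 1 (accelerating): v₀ = 2.50 m/s, a = 1.1 m/s².
v = v₀ + at → t = (6 − 2.50) / 1.1 = 3.18 s
v² = v₀² + 2aΔx → Δx = (6² − 2.50²)/(2·1.1) = 13.5 m

Phase 2 (decelerating): v₀ = 6.00 m/s, a = -3.5 m/s².
v = v₀ + at = 6.00 + (-3.5)(1) = 2.50 m/s
Δx = v₀t + ½at² = 6.00·1 + 0.5·-3.5·1² = 4.25 m

Phase 3 (accelerating): v₀ = 2.50 m/s, a = 1.8 m/s².
v² = v₀² + 2aΔx = 2.50² + 2·1.8·64 = 237 → v = 15.4 m/s
t = (v − v₀)/a = (15.4 − 2.50)/1.8 = 7.16 s

Phase 4 (decelerating): v₀ = 15.4 m/s, a = -2.4 m/s².
v = v₀ + at → t = (0 − 15.4) / -2.4 = 6.41 s
v² = v₀² + 2aΔx → Δx = (0² − 15.4²)/(2·-2.4) = 49.3 m
Total distance = 13.5 + 4.25 + 64.0 + 49.3 = 131 m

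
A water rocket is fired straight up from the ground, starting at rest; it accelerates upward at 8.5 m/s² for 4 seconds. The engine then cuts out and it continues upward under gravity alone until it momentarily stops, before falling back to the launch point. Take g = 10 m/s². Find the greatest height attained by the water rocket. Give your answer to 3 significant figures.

Phase 1 (powered ascent): v₀ = 0 m/s, a = 8.5 m/s².
v = v₀ + at = 0 + (8.5)(4) = 34.0 m/s
Δx = v₀t + ½at² = 0·4 + 0.5·8.5·4² = 68.0 m

Phase 2 (coasting upward): v₀ = 34.0 m/s, a = -10 m/s².
v = v₀ + at → t = (0 − 34.0) / -10 = 3.40 s
v² = v₀² + 2aΔx → Δx = (0² − 34.0²)/(2·-10) = 57.8 m
Maximum height = 68.0 + 57.8 = 126 m

126 m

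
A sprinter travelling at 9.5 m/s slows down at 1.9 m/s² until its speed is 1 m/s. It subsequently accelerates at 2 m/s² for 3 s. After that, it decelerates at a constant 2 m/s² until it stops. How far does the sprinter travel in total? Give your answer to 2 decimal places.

47.74 m

Phase 1 (decelerating): v₀ = 9.50 m/s, a = -1.9 m/s².
v = v₀ + at → t = (1 − 9.50) / -1.9 = 4.47 s
v² = v₀² + 2aΔx → Δx = (1² − 9.50²)/(2·-1.9) = 23.5 m

Phase 2 (accelerating): v₀ = 1.00 m/s, a = 2 m/s².
v = v₀ + at = 1.00 + (2)(3) = 7.00 m/s
Δx = v₀t + ½at² = 1.00·3 + 0.5·2·3² = 12.0 m

Phase 3 (decelerating): v₀ = 7.00 m/s, a = -2 m/s².
v = v₀ + at → t = (0 − 7.00) / -2 = 3.50 s
v² = v₀² + 2aΔx → Δx = (0² − 7.00²)/(2·-2) = 12.2 m
Total distance = 23.5 + 12.0 + 12.2 = 47.7 m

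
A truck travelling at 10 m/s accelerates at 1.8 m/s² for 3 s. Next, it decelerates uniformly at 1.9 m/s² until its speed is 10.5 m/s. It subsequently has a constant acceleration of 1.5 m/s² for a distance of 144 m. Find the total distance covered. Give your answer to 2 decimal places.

Phase 1 (accelerating): v₀ = 10.0 m/s, a = 1.8 m/s².
v = v₀ + at = 10.0 + (1.8)(3) = 15.4 m/s
Δx = v₀t + ½at² = 10.0·3 + 0.5·1.8·3² = 38.1 m

Phase 2 (decelerating): v₀ = 15.4 m/s, a = -1.9 m/s².
v = v₀ + at → t = (10.5 − 15.4) / -1.9 = 2.58 s
v² = v₀² + 2aΔx → Δx = (10.5² − 15.4²)/(2·-1.9) = 33.4 m

Phase 3 (accelerating): v₀ = 10.5 m/s, a = 1.5 m/s².
v² = v₀² + 2aΔx = 10.5² + 2·1.5·144 = 542 → v = 23.3 m/s
t = (v − v₀)/a = (23.3 − 10.5)/1.5 = 8.52 s
Total distance = 38.1 + 33.4 + 144 = 215 m

215.50 m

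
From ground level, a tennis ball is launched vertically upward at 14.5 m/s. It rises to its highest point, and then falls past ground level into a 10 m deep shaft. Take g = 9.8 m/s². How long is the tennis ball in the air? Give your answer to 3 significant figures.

Phase 1 (rising): v₀ = 14.5 m/s, a = -9.8 m/s².
v = v₀ + at → t = (0 − 14.5) / -9.8 = 1.48 s
v² = v₀² + 2aΔx → Δx = (0² − 14.5²)/(2·-9.8) = 10.7 m

Phase 2 (falling): v₀ = 0 m/s, a = -9.8 m/s².
Falls 20.7 m from rest: t = √(2·20.7/9.8) = 2.06 s; v = g·t = 20.2 m/s.
Total time = 1.48 + 2.06 = 3.54 s

3.54 s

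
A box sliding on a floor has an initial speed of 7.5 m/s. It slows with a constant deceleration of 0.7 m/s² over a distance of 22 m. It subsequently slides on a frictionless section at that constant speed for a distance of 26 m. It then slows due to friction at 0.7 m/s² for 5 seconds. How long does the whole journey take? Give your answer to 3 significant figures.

13.7 s

Phase 1 (decelerating): v₀ = 7.50 m/s, a = -0.7 m/s².
v² = v₀² + 2aΔx = 7.50² + 2·-0.7·22 = 25.5 → v = 5.04 m/s
t = (v − v₀)/a = (5.04 − 7.50)/-0.7 = 3.51 s

Phase 2 (constant speed): v₀ = 5.04 m/s, a = 0 m/s².
Constant speed: t = d/v = 26/5.04 = 5.15 s

Phase 3 (decelerating): v₀ = 5.04 m/s, a = -0.7 m/s².
v = v₀ + at = 5.04 + (-0.7)(5) = 1.54 m/s
Δx = v₀t + ½at² = 5.04·5 + 0.5·-0.7·5² = 16.5 m
Total time = 3.51 + 5.15 + 5.00 = 13.7 s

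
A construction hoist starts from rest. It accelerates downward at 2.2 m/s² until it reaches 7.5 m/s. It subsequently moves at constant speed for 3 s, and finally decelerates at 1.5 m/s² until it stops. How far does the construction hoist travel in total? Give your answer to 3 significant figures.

Phase 1 (accelerating): v₀ = 0 m/s, a = 2.2 m/s².
v = v₀ + at → t = (7.5 − 0) / 2.2 = 3.41 s
v² = v₀² + 2aΔx → Δx = (7.5² − 0²)/(2·2.2) = 12.8 m

Phase 2 (constant speed): v₀ = 7.50 m/s, a = 0 m/s².
v = v₀ + at = 7.50 + (0)(3) = 7.50 m/s
Δx = v₀t + ½at² = 7.50·3 + 0.5·0·3² = 22.5 m

Phase 3 (decelerating): v₀ = 7.50 m/s, a = -1.5 m/s².
v = v₀ + at → t = (0 − 7.50) / -1.5 = 5.00 s
v² = v₀² + 2aΔx → Δx = (0² − 7.50²)/(2·-1.5) = 18.8 m
Total distance = 12.8 + 22.5 + 18.8 = 54.0 m

54.0 m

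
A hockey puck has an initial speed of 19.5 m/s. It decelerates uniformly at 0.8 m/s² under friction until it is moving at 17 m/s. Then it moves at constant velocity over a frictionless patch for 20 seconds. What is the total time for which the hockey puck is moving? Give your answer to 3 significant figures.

23.1 s

Phase 1 (decelerating): v₀ = 19.5 m/s, a = -0.8 m/s².
v = v₀ + at → t = (17 − 19.5) / -0.8 = 3.12 s
v² = v₀² + 2aΔx → Δx = (17² − 19.5²)/(2·-0.8) = 57.0 m

Phase 2 (constant speed): v₀ = 17.0 m/s, a = 0 m/s².
v = v₀ + at = 17.0 + (0)(20) = 17.0 m/s
Δx = v₀t + ½at² = 17.0·20 + 0.5·0·20² = 340 m
Total time = 3.12 + 20.0 = 23.1 s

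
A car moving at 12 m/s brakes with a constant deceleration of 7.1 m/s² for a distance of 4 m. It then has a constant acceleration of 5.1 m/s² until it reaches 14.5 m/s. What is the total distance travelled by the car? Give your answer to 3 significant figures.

Phase 1 (decelerating): v₀ = 12.0 m/s, a = -7.1 m/s².
v² = v₀² + 2aΔx = 12.0² + 2·-7.1·4 = 87.2 → v = 9.34 m/s
t = (v − v₀)/a = (9.34 − 12.0)/-7.1 = 0.375 s

Phase 2 (accelerating): v₀ = 9.34 m/s, a = 5.1 m/s².
v = v₀ + at → t = (14.5 − 9.34) / 5.1 = 1.01 s
v² = v₀² + 2aΔx → Δx = (14.5² − 9.34²)/(2·5.1) = 12.1 m
Total distance = 4.00 + 12.1 = 16.1 m

16.1 m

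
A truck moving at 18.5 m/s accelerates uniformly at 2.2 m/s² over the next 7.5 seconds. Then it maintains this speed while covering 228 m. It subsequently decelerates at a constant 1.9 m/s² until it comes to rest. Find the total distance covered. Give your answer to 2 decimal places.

750.99 m

Phase 1 (accelerating): v₀ = 18.5 m/s, a = 2.2 m/s².
v = v₀ + at = 18.5 + (2.2)(7.5) = 35.0 m/s
Δx = v₀t + ½at² = 18.5·7.5 + 0.5·2.2·7.5² = 201 m

Phase 2 (constant speed): v₀ = 35.0 m/s, a = 0 m/s².
Constant speed: t = d/v = 228/35.0 = 6.51 s

Phase 3 (decelerating): v₀ = 35.0 m/s, a = -1.9 m/s².
v = v₀ + at → t = (0 − 35.0) / -1.9 = 18.4 s
v² = v₀² + 2aΔx → Δx = (0² − 35.0²)/(2·-1.9) = 322 m
Total distance = 201 + 228 + 322 = 751 m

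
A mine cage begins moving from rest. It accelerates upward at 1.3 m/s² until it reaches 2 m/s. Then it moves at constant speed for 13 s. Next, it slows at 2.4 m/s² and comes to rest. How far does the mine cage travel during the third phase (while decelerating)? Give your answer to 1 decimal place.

Phase 1 (accelerating): v₀ = 0 m/s, a = 1.3 m/s².
v = v₀ + at → t = (2 − 0) / 1.3 = 1.54 s
v² = v₀² + 2aΔx → Δx = (2² − 0²)/(2·1.3) = 1.54 m

Phase 2 (constant speed): v₀ = 2.00 m/s, a = 0 m/s².
v = v₀ + at = 2.00 + (0)(13) = 2.00 m/s
Δx = v₀t + ½at² = 2.00·13 + 0.5·0·13² = 26.0 m

Phase 3 (decelerating): v₀ = 2.00 m/s, a = -2.4 m/s².
v = v₀ + at → t = (0 − 2.00) / -2.4 = 0.833 s
v² = v₀² + 2aΔx → Δx = (0² − 2.00²)/(2·-2.4) = 0.833 m
Distance in phase 3 = 0.833 m

0.8 m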